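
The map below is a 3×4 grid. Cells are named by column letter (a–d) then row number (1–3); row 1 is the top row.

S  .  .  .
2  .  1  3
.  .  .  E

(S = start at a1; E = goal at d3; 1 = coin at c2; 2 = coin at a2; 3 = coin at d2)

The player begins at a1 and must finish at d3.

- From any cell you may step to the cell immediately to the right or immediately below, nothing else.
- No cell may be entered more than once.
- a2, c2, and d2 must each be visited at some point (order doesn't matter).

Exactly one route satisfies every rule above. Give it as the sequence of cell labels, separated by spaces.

a1 a2 b2 c2 d2 d3

Moves only go right or down, so the column and row indices never decrease.
Route from a1: down 1 to a2, right 3 to d2, down 1 to d3 — 5 moves in all.
Check: all required cells visited.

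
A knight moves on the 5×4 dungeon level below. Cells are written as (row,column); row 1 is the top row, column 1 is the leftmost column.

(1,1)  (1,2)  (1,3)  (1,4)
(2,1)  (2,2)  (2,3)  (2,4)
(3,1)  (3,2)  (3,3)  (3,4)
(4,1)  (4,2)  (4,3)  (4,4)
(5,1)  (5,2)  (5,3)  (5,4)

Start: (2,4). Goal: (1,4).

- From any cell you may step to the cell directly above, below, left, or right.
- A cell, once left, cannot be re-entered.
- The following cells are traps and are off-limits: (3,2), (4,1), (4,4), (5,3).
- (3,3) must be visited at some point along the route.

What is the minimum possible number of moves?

Any route passes through (3,3) somewhere between (2,4) and (1,4). Summing Manhattan distances along the two legs ((2,4) → (3,3) → (1,4)) gives a lower bound of 2 + 3 = 5 moves.
A route of 5 moves achieves this: (2,4) → (3,4) → (3,3) → (2,3) → (1,3) → (1,4).
Since 5 matches the lower bound, it is optimal.

5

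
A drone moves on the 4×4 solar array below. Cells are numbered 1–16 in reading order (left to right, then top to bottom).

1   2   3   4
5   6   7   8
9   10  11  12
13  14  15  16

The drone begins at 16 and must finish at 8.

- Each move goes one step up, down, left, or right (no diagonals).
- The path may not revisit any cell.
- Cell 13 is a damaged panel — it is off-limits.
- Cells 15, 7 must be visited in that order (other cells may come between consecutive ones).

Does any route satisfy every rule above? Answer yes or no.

One route that works: 16 → 15 → 11 → 7 → 8.

yes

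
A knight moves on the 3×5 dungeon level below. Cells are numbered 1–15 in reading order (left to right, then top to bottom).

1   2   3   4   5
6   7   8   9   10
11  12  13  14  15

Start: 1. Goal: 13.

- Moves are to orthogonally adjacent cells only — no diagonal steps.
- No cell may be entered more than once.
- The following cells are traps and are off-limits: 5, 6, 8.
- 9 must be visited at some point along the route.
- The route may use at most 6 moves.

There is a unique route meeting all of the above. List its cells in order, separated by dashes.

Any route must reach 9 and still end at 13 within 6 moves, so the order of the required stops is forced.
Route from 1: right 3 to 4, down 2 to 14, left 1 to 13 — 6 moves in all.
Check: all required cells visited; 6 ≤ 6 moves.

1 - 2 - 3 - 4 - 9 - 14 - 13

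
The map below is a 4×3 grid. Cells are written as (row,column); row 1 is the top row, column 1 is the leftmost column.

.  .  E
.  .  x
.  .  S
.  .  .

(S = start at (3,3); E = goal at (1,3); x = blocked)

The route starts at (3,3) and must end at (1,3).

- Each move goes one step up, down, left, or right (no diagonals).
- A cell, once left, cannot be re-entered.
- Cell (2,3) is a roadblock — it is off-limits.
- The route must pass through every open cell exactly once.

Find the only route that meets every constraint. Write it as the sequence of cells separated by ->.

Need to visit all 11 open cells exactly once, starting at (3,3) and ending at (1,3).
Cell (4,1) has only two open neighbours ((3,1) and (4,2)), so the path must pass straight through it: one of those is the cell it's entered from and the other is where it exits.
Route from (3,3): down to (4,3), 2× left (reaching (4,1)), up to (3,1), right to (3,2), up to (2,2), left to (2,1), up to (1,1), 2× right (reaching (1,3)) — 10 moves in all.
Check: all 11 open cells covered.

(3,3) -> (4,3) -> (4,2) -> (4,1) -> (3,1) -> (3,2) -> (2,2) -> (2,1) -> (1,1) -> (1,2) -> (1,3)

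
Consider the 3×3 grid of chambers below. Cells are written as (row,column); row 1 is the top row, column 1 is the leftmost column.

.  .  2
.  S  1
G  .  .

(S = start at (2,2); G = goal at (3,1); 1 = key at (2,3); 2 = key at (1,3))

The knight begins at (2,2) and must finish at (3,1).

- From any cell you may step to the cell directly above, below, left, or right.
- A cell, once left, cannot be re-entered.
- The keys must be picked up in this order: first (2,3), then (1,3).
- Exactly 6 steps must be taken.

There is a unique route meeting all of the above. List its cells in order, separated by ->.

The waypoints must appear in the order (2,3), (1,3), with no cell reused.
Route from (2,2): right 1 to (2,3), up 1 to (1,3), left 2 to (1,1), down 2 to (3,1) — 6 moves in all.
Check: order respected (1 at step 1, 2 at step 2); 6 moves as required.

(2,2) -> (2,3) -> (1,3) -> (1,2) -> (1,1) -> (2,1) -> (3,1)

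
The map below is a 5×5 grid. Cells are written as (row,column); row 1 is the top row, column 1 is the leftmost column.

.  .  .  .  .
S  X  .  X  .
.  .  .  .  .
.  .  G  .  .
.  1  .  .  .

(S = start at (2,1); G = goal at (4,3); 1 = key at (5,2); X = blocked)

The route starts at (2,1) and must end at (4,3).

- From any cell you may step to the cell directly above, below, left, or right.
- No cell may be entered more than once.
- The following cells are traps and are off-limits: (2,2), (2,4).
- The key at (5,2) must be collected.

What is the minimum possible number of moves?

6

Any route passes through (5,2) somewhere between (2,1) and (4,3). Summing Manhattan distances along the two legs ((2,1) → (5,2) → (4,3)) gives a lower bound of 4 + 2 = 6 moves.
A route of 6 moves achieves this: (2,1) → (3,1) → (4,1) → (5,1) → (5,2) → (4,2) → (4,3).
Since 6 matches the lower bound, it is optimal.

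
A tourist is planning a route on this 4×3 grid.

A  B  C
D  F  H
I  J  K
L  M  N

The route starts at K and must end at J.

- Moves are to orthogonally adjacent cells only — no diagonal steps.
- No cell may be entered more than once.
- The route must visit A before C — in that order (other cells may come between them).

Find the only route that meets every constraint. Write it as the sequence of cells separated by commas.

K, N, M, L, I, D, A, B, C, H, F, J

The waypoints must appear in the order A, C, with no cell reused.
Route from K: down 1 to N, left 2 to L, up 3 to A, right 2 to C, down 1 to H, left 1 to F, down 1 to J — 11 moves in all.
Check: order respected (A at step 6, C at step 8).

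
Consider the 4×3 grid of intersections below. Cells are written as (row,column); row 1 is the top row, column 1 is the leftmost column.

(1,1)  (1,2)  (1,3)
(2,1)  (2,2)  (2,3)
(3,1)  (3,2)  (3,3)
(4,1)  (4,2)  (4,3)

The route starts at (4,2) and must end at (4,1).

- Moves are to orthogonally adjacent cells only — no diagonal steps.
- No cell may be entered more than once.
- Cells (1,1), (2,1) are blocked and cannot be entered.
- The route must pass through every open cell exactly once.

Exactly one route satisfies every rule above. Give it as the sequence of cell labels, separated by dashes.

(4,2) - (4,3) - (3,3) - (2,3) - (1,3) - (1,2) - (2,2) - (3,2) - (3,1) - (4,1)

Need to visit all 10 open cells exactly once, starting at (4,2) and ending at (4,1).
Cell (4,3) has only two open neighbours ((3,3) and (4,2)), so the path must pass straight through it: one of those is the cell it's entered from and the other is where it exits.
Route from (4,2): right to (4,3), 3× up (reaching (1,3)), left to (1,2), 2× down (reaching (3,2)), left to (3,1), down to (4,1) — 9 moves in all.
Check: all 10 open cells covered.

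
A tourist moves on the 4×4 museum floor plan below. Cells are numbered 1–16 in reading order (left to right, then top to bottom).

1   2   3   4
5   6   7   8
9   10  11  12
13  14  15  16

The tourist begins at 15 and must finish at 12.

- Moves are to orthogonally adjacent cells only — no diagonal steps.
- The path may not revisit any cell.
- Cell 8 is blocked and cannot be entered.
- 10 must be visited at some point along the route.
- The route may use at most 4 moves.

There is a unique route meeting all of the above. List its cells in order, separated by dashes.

Any route must reach 10 and still end at 12 within 4 moves, so the order of the required stops is forced.
Route from 15: left to 14, up to 10, 2× right (reaching 12) — 4 moves in all.
Check: all required cells visited; 4 ≤ 4 moves.

15 - 14 - 10 - 11 - 12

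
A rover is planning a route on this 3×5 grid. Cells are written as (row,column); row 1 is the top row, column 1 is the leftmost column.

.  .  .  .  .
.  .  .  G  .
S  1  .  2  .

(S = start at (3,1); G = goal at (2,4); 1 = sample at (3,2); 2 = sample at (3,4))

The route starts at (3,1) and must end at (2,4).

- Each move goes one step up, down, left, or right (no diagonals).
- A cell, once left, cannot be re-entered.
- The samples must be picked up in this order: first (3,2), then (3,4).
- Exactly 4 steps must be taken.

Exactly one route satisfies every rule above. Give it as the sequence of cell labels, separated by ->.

(3,1) -> (3,2) -> (3,3) -> (3,4) -> (2,4)

The waypoints must appear in the order (3,2), (3,4), with no cell reused.
Route from (3,1): right 3 to (3,4), up 1 to (2,4) — 4 moves in all.
Check: order respected (1 at step 1, 2 at step 3); 4 moves as required.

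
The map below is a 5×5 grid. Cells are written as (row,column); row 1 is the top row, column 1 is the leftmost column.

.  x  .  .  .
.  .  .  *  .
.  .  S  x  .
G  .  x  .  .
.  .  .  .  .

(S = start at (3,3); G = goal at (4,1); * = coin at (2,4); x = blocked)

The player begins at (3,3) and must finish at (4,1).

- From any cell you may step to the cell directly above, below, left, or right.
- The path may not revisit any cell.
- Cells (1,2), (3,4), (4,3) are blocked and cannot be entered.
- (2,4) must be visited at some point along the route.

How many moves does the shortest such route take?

Any route passes through (2,4) somewhere between (3,3) and (4,1). Summing Manhattan distances along the two legs ((3,3) → (2,4) → (4,1)) gives a lower bound of 2 + 5 = 7 moves.
The shortest route satisfying every rule uses 11 moves: (3,3) → (2,3) → (2,4) → (2,5) → (3,5) → (4,5) → (5,5) → (5,4) → (5,3) → (5,2) → (4,2) → (4,1).
The no-revisit rule (legs can't share cells) pushes the minimum above the 7-move bound; an exhaustive check rules out every length from 7 to 10 (on a 4-connected grid the length of any start-to-goal walk has the same parity as the Manhattan bound, so only lengths 7, 9, 11, … need checking), leaving 11 as the minimum.

11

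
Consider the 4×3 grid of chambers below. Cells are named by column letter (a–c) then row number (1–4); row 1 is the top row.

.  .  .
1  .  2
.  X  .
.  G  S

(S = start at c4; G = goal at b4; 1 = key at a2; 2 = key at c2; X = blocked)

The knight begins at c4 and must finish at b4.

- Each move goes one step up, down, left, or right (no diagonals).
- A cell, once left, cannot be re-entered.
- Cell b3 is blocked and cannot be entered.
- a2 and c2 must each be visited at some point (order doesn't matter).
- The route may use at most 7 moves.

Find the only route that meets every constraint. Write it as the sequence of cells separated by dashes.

c4 - c3 - c2 - b2 - a2 - a3 - a4 - b4

The 7-move cap with required stops at a2, c2 leaves no slack for detours.
Route from c4: 2× up (reaching c2), 2× left (reaching a2), 2× down (reaching a4), right to b4 — 7 moves in all.
Check: all required cells visited; 7 ≤ 7 moves.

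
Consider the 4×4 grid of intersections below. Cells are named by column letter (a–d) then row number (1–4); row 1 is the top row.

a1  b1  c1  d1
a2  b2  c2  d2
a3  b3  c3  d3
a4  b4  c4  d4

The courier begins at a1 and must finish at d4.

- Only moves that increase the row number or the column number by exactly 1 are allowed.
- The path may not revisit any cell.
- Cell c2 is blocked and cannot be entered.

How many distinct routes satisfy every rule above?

A right/down-only route from a1 to d4 makes exactly 3 down-moves and 3 right-moves in some order.
With no other constraints that would be C(6,3) = 20 routes.
Subtract routes through each blocked cell (inclusion–exclusion for overlaps): − through c2: 9 → 11.
That gives 11 routes.

11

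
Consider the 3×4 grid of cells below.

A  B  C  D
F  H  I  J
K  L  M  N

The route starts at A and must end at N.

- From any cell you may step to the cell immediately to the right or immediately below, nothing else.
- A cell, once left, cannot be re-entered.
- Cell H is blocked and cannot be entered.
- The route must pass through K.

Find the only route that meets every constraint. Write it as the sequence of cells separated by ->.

Moves only go right or down, so the column and row indices never decrease.
Route from A: down 2 to K, right 3 to N — 5 moves in all.
Check: all required cells visited.

A -> F -> K -> L -> M -> N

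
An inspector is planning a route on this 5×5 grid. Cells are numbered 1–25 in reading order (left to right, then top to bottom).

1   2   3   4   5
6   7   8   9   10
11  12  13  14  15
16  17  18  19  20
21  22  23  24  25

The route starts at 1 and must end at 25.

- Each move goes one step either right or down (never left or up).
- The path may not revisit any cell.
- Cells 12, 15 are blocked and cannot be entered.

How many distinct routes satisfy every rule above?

28

A right/down-only route from 1 to 25 makes exactly 4 down-moves and 4 right-moves in some order.
With no other constraints that would be C(8,4) = 70 routes.
Subtract routes through each blocked cell (inclusion–exclusion for overlaps): − through 12: 30 − through 15: 15 + through 12&15: 3 → 28.
That gives 28 routes.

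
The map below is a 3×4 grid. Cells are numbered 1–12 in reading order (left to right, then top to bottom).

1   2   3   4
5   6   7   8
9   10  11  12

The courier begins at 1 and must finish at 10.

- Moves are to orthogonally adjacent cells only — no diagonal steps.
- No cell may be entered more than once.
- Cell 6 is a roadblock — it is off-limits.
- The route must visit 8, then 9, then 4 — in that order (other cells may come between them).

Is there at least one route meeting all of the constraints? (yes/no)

no

Even ignoring the required order, no revisit-free route from 1 to 10 manages to pass through all of 8, 9, and 4: branching out from 1, every path either misses one of them or, having collected them, can no longer reach 10 without re-entering a cell.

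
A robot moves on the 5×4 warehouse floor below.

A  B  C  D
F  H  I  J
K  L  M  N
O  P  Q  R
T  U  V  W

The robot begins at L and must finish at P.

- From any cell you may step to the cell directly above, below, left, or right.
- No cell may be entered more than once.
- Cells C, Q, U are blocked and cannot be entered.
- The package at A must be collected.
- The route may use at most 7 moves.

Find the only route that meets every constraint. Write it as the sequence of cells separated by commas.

The 7-move cap with required stops at A leaves no slack for detours.
Route from L: 2× up (reaching B), left to A, 3× down (reaching O), right to P — 7 moves in all.
Check: all required cells visited; 7 ≤ 7 moves.

L, H, B, A, F, K, O, P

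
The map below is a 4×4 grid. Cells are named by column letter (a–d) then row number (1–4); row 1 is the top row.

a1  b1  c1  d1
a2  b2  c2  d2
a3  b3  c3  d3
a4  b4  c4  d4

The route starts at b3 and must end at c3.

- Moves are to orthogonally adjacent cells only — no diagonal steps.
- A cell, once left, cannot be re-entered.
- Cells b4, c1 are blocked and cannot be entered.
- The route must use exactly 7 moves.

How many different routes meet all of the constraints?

Need simple routes of exactly 7 moves from b3 to c3 (Manhattan distance 1, so 3 moves are spent on a detour and 3 undoing it).
Enumerating: b3 b2 c2 d2 d3 d4 c4 c3 | b3 a3 a2 a1 b1 b2 c2 c3 | b3 a3 a2 b2 c2 d2 d3 c3.
That gives 3 routes.

3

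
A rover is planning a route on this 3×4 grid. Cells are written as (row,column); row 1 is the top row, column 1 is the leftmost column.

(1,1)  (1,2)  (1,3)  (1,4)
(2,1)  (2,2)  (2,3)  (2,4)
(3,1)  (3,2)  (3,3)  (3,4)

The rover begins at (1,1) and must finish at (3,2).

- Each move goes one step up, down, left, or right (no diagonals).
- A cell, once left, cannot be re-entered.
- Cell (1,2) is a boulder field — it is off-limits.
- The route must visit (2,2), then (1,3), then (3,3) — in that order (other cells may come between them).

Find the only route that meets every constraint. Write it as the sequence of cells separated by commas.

The waypoints must appear in the order (2,2), (1,3), (3,3), with no cell reused.
Route from (1,1): down 1 to (2,1), right 2 to (2,3), up 1 to (1,3), right 1 to (1,4), down 2 to (3,4), left 2 to (3,2) — 9 moves in all.
Check: order respected ((2,2) at step 2, (1,3) at step 4, (3,3) at step 8).

(1,1), (2,1), (2,2), (2,3), (1,3), (1,4), (2,4), (3,4), (3,3), (3,2)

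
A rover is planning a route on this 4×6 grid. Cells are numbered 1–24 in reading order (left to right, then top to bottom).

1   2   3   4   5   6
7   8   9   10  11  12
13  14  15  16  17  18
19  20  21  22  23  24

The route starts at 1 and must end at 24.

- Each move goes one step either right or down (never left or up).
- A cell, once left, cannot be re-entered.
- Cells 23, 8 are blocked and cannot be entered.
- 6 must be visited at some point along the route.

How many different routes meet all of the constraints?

1

A right/down-only route from 1 to 24 makes exactly 3 down-moves and 5 right-moves in some order.
With no other constraints that would be C(8,3) = 56 routes.
Split at 6 and multiply the segment counts (each segment already excludes blocked cells): 1→6: 1; 6→24: 1; product = 1.
That gives 1 route.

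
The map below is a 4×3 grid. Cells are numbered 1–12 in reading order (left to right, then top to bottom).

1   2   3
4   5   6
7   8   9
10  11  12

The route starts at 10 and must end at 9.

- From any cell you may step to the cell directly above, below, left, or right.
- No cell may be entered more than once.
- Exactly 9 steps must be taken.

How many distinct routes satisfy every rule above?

7

Need simple routes of exactly 9 moves from 10 to 9 (Manhattan distance 3, so 3 moves are spent on a detour and 3 undoing it).
Enumerating: 10 7 4 1 2 5 8 11 12 9 | 10 7 4 1 2 3 6 5 8 9 | 10 7 8 5 4 1 2 3 6 9 | 10 11 8 5 4 1 2 3 6 9 | 10 11 8 7 4 1 2 5 6 9 | 10 11 8 7 4 1 2 3 6 9 | 10 11 8 7 4 5 2 3 6 9.
That gives 7 routes.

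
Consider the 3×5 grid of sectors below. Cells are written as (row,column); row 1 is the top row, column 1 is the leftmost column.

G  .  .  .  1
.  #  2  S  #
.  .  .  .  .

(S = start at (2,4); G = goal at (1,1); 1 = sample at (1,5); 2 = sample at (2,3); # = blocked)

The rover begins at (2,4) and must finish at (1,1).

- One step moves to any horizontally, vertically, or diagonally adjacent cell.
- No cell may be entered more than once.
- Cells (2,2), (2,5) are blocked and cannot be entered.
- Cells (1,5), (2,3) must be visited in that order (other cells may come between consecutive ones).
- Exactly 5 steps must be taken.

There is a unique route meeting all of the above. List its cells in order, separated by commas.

The waypoints must appear in the order (1,5), (2,3), with no cell reused.
Route from (2,4): up-right 1 to (1,5), left 1 to (1,4), down-left 1 to (2,3), up-left 1 to (1,2), left 1 to (1,1) — 5 moves in all.
Check: order respected (1 at step 1, 2 at step 3); 5 moves as required.

(2,4), (1,5), (1,4), (2,3), (1,2), (1,1)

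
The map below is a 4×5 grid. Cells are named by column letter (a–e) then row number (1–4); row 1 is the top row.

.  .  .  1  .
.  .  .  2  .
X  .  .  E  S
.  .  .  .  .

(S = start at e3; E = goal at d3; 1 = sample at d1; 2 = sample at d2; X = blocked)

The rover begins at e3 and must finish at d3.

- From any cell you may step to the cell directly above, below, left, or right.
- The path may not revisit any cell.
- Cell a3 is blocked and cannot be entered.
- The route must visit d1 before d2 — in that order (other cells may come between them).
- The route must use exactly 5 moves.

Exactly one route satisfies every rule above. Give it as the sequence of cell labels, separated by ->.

e3 -> e2 -> e1 -> d1 -> d2 -> d3

The waypoints must appear in the order d1, d2, with no cell reused.
Route from e3: up 2 to e1, left 1 to d1, down 2 to d3 — 5 moves in all.
Check: order respected (1 at step 3, 2 at step 4); 5 moves as required.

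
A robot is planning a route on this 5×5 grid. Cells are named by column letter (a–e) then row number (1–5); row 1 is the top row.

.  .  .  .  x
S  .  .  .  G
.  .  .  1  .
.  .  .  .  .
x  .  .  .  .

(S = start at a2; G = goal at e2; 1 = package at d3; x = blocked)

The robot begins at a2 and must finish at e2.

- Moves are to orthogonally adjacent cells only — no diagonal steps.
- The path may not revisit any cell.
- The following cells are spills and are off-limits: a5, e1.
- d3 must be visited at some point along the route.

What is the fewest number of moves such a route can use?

Any route passes through d3 somewhere between a2 and e2. Summing Manhattan distances along the two legs (a2 → d3 → e2) gives a lower bound of 4 + 2 = 6 moves.
A route of 6 moves achieves this: a2 → a3 → b3 → c3 → d3 → d2 → e2.
Since 6 matches the lower bound, it is optimal.

6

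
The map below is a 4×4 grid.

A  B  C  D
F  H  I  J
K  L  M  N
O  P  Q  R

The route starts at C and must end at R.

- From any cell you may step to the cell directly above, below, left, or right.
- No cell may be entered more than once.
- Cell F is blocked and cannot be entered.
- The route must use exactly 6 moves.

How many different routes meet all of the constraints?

14

Need simple routes of exactly 6 moves from C to R (Manhattan distance 4, so 1 moves are spent on a detour and 1 undoing it).
Branch systematically from the start, pruning whenever the remaining move budget drops below the Manhattan distance to R or differs from it in parity. Grouping the completions by first move — via I: 5; via B: 6; via D: 3 — and summing: 5 + 6 + 3 = 14.
That gives 14 routes.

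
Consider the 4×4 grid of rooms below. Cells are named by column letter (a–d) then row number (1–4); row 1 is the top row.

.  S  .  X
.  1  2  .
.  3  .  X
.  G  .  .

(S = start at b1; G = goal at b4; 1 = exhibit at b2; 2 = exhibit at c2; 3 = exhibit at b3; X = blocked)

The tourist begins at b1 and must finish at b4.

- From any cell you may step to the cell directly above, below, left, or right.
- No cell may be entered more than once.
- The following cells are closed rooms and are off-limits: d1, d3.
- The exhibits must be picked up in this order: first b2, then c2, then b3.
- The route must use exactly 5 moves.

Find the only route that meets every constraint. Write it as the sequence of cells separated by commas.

The waypoints must appear in the order b2, c2, b3, with no cell reused.
Route from b1: down to b2, right to c2, down to c3, left to b3, down to b4 — 5 moves in all.
Check: order respected (1 at step 1, 2 at step 2, 3 at step 4); 5 moves as required.

b1, b2, c2, c3, b3, b4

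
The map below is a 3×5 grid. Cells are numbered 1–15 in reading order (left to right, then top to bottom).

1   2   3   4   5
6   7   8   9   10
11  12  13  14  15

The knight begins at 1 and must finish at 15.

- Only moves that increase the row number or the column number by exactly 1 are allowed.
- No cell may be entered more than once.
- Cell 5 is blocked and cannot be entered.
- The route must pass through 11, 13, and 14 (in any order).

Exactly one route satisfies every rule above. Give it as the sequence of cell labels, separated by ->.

1 -> 6 -> 11 -> 12 -> 13 -> 14 -> 15

Moves only go right or down, so the column and row indices never decrease.
Route from 1: down 2 to 11, right 4 to 15 — 6 moves in all.
Check: all required cells visited.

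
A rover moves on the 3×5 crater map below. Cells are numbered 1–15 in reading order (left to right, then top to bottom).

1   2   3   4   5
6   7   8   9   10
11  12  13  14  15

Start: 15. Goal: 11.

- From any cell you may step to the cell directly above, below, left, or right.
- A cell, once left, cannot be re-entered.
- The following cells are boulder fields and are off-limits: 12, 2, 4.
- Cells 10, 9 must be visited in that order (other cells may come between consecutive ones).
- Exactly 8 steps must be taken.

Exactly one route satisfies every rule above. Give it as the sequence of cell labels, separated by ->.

15 -> 10 -> 9 -> 14 -> 13 -> 8 -> 7 -> 6 -> 11

The waypoints must appear in the order 10, 9, with no cell reused.
Route from 15: up to 10, left to 9, down to 14, left to 13, up to 8, 2× left (reaching 6), down to 11 — 8 moves in all.
Check: order respected (10 at step 1, 9 at step 2); 8 moves as required.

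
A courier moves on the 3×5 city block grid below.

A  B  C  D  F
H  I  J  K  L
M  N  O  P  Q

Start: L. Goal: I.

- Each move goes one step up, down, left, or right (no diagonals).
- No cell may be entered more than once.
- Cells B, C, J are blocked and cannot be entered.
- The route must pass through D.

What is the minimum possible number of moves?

Any route passes through D somewhere between L and I. Summing Manhattan distances along the two legs (L → D → I) gives a lower bound of 2 + 3 = 5 moves.
That bound ignores the blocked cells. Measuring each leg by the fewest moves that actually steer around them (L→D: 2; D→I: 5) raises the lower bound to 7.
A route of 7 moves exists: L → F → D → K → P → O → N → I.
Since 7 matches that lower bound, it is optimal.

7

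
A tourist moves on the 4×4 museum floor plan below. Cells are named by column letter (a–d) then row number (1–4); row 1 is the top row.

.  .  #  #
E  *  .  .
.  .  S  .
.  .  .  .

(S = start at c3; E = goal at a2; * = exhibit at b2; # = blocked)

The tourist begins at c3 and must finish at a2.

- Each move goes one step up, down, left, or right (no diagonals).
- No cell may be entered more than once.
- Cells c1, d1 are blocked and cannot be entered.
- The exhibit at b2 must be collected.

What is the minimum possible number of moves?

3

Any route passes through b2 somewhere between c3 and a2. Summing Manhattan distances along the two legs (c3 → b2 → a2) gives a lower bound of 2 + 1 = 3 moves.
A route of 3 moves achieves this: c3 → c2 → b2 → a2.
Since 3 matches the lower bound, it is optimal.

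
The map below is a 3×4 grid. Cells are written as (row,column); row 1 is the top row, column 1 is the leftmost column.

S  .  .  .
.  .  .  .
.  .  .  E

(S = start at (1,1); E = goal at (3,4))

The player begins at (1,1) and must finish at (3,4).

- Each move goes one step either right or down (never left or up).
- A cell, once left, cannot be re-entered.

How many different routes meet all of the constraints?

A right/down-only route from (1,1) to (3,4) makes exactly 2 down-moves and 3 right-moves in some order.
With no other constraints that would be C(5,2) = 10 routes.
That gives 10 routes.

10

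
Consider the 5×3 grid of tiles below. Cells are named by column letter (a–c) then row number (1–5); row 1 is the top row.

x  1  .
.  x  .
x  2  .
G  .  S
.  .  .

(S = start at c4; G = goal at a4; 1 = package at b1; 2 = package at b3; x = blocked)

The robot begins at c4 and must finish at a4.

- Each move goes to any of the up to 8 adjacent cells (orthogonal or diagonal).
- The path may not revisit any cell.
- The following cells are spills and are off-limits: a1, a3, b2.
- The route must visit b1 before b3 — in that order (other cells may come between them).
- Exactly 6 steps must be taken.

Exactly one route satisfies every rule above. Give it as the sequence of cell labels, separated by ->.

c4 -> c3 -> c2 -> b1 -> a2 -> b3 -> a4

The waypoints must appear in the order b1, b3, with no cell reused.
Route from c4: 2× up (reaching c2), up-left to b1, down-left to a2, down-right to b3, down-left to a4 — 6 moves in all.
Check: order respected (1 at step 3, 2 at step 5); 6 moves as required.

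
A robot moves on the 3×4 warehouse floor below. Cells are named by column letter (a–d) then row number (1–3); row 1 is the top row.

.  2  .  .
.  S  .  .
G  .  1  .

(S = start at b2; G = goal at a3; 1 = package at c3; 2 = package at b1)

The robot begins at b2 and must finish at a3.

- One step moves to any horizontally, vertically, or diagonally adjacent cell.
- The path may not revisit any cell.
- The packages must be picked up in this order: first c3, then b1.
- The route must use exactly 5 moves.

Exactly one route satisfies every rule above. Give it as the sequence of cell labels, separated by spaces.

The waypoints must appear in the order c3, b1, with no cell reused.
Route from b2: down-right to c3, up to c2, up-left to b1, down-left to a2, down to a3 — 5 moves in all.
Check: order respected (1 at step 1, 2 at step 3); 5 moves as required.

b2 c3 c2 b1 a2 a3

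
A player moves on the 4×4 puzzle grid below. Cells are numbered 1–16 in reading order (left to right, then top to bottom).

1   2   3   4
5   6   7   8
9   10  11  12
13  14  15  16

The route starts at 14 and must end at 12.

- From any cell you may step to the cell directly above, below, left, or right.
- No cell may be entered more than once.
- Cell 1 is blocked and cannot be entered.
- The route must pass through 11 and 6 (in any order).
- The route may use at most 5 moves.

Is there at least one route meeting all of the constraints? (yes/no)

One route that works: 14 → 10 → 6 → 7 → 11 → 12.

yes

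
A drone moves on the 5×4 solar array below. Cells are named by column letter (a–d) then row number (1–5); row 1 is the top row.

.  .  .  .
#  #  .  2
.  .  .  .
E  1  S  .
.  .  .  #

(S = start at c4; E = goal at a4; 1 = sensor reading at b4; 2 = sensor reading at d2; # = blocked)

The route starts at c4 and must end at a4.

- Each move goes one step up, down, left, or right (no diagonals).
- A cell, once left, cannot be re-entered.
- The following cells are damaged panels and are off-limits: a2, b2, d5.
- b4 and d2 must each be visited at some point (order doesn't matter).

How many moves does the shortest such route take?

8

Any route passes through b4 and d2 in some order between c4 and a4. Summing Manhattan distances along each leg and taking the cheapest ordering (c4 → d2 → b4 → a4) gives a lower bound of 3 + 4 + 1 = 8 moves.
A route of 8 moves achieves this: c4 → d4 → d3 → d2 → c2 → c3 → b3 → b4 → a4.
Since 8 matches the lower bound, it is optimal.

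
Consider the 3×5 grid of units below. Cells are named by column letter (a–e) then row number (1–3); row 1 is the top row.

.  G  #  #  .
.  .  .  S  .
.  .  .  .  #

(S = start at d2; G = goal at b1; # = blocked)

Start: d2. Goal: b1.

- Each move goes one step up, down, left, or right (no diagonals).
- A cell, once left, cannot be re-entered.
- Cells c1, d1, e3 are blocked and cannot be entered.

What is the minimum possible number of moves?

3

The Manhattan distance from d2 to b1 is |2−1| + |4−2| = 3, so at least 3 moves are needed.
A route of 3 moves achieves this: d2 → c2 → b2 → b1.
Since 3 matches the lower bound, it is optimal.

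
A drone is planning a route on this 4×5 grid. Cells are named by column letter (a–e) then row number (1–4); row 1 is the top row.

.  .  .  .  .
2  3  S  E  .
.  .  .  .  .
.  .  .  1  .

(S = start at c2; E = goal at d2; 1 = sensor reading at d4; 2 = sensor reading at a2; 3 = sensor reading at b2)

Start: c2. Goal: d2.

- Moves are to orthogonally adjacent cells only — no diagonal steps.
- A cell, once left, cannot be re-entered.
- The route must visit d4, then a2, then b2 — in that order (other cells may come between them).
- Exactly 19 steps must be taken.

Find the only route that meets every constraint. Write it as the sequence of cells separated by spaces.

The waypoints must appear in the order d4, a2, b2, with no cell reused.
Route from c2: up 1 to c1, right 2 to e1, down 3 to e4, left 4 to a4, up 3 to a1, right 1 to b1, down 2 to b3, right 2 to d3, up 1 to d2 — 19 moves in all.
Check: order respected (1 at step 7, 2 at step 12, 3 at step 15); 19 moves as required.

c2 c1 d1 e1 e2 e3 e4 d4 c4 b4 a4 a3 a2 a1 b1 b2 b3 c3 d3 d2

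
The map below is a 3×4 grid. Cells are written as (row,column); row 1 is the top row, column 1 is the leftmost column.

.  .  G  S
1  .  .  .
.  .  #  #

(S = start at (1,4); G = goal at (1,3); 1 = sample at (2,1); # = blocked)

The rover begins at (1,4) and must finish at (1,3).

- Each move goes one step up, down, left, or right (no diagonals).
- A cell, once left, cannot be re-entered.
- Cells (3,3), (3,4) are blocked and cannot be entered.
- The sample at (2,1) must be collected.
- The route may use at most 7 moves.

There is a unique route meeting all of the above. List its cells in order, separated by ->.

(1,4) -> (2,4) -> (2,3) -> (2,2) -> (2,1) -> (1,1) -> (1,2) -> (1,3)

Any route must reach (2,1) and still end at (1,3) within 7 moves, so the order of the required stops is forced.
Route from (1,4): down to (2,4), 3× left (reaching (2,1)), up to (1,1), 2× right (reaching (1,3)) — 7 moves in all.
Check: all required cells visited; 7 ≤ 7 moves.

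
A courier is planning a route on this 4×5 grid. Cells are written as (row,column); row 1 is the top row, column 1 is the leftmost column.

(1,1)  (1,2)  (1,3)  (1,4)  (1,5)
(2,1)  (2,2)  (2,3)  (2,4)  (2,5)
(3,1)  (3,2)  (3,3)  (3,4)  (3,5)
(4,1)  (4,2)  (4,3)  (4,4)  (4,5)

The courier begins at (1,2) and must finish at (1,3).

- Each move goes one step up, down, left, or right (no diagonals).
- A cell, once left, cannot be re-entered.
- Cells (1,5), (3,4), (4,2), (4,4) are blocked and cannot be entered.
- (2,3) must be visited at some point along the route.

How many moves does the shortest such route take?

Any route passes through (2,3) somewhere between (1,2) and (1,3). Summing Manhattan distances along the two legs ((1,2) → (2,3) → (1,3)) gives a lower bound of 2 + 1 = 3 moves.
A route of 3 moves achieves this: (1,2) → (2,2) → (2,3) → (1,3).
Since 3 matches the lower bound, it is optimal.

3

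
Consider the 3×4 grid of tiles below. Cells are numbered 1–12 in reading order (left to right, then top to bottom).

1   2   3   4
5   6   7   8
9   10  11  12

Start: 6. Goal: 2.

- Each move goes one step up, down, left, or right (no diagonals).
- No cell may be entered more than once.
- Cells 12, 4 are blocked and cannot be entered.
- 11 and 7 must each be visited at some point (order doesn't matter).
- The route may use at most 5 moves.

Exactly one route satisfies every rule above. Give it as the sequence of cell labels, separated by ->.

The budget equals the shortest possible length, so every move has to be on a shortest route through the required cells.
Route from 6: down 1 to 10, right 1 to 11, up 2 to 3, left 1 to 2 — 5 moves in all.
Check: all required cells visited; 5 ≤ 5 moves.

6 -> 10 -> 11 -> 7 -> 3 -> 2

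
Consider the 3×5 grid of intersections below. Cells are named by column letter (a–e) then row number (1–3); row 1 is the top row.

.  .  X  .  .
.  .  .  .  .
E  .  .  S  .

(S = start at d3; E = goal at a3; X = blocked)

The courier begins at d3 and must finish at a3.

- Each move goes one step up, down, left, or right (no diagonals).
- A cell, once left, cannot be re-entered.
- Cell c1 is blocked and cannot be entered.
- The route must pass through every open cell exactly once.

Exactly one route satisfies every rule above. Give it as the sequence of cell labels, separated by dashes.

d3 - e3 - e2 - e1 - d1 - d2 - c2 - c3 - b3 - b2 - b1 - a1 - a2 - a3

Need to visit all 14 open cells exactly once, starting at d3 and ending at a3.
Cell e1 has only two open neighbours (e2 and d1), so the path must pass straight through it: one of those is the cell it's entered from and the other is where it exits.
Route from d3: right to e3, 2× up (reaching e1), left to d1, down to d2, left to c2, down to c3, left to b3, 2× up (reaching b1), left to a1, 2× down (reaching a3) — 13 moves in all.
Check: all 14 open cells covered.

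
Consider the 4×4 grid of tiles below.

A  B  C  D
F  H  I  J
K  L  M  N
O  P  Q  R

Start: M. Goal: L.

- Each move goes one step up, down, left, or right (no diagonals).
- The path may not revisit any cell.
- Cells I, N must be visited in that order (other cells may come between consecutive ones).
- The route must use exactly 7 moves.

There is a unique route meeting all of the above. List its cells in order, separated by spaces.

The waypoints must appear in the order I, N, with no cell reused.
Route from M: up 1 to I, right 1 to J, down 2 to R, left 2 to P, up 1 to L — 7 moves in all.
Check: order respected (I at step 1, N at step 3); 7 moves as required.

M I J N R Q P L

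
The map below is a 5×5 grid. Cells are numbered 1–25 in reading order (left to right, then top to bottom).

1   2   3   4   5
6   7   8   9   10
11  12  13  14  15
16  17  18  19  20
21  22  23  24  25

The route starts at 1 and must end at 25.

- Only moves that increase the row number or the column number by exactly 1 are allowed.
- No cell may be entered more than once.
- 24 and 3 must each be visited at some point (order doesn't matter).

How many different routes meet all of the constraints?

A right/down-only route from 1 to 25 makes exactly 4 down-moves and 4 right-moves in some order.
With no other constraints that would be C(8,4) = 70 routes.
A monotone route can only reach the required cells in the order 3, 24, so split there and multiply the segment counts: 1→3: 1; 3→24: 5; 24→25: 1; product = 5.
That gives 5 routes.

5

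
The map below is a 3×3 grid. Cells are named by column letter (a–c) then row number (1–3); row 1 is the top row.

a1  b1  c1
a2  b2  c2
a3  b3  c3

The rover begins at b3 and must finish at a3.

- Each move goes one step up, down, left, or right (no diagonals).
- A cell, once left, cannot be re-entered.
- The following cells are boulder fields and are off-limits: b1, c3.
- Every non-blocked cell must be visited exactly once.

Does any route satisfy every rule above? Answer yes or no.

Cell a1 has only one open neighbour but is neither the start nor the goal, so a Hamiltonian route would have to both enter and leave it through the same neighbour — impossible without revisiting.

no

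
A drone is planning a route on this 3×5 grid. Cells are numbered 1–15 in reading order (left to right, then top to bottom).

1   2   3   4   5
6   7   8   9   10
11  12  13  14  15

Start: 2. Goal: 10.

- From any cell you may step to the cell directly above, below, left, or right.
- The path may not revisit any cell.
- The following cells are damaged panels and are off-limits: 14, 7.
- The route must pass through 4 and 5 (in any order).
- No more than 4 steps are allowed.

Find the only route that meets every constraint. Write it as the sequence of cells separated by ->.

Any route must reach 4 and 5 and still end at 10 within 4 moves, so the order of the required stops is forced.
Route from 2: right 3 to 5, down 1 to 10 — 4 moves in all.
Check: all required cells visited; 4 ≤ 4 moves.

2 -> 3 -> 4 -> 5 -> 10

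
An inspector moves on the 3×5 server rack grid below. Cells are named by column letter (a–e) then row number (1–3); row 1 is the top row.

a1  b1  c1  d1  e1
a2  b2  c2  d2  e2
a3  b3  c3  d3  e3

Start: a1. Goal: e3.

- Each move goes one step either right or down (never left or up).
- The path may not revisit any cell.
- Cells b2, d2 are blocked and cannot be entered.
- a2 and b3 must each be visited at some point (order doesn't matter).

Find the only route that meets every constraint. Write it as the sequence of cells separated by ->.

a1 -> a2 -> a3 -> b3 -> c3 -> d3 -> e3

Moves only go right or down, so the column and row indices never decrease.
Route from a1: 2× down (reaching a3), 4× right (reaching e3) — 6 moves in all.
Check: all required cells visited.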